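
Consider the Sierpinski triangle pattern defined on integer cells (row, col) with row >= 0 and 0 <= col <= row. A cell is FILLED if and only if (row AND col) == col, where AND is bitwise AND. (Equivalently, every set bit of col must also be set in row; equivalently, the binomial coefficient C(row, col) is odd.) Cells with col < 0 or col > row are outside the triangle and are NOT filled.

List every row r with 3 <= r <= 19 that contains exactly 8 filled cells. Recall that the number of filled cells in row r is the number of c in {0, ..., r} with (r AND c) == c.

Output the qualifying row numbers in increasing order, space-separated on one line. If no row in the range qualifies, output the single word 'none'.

Row r has 2^popcount(r) filled cells, so we need popcount(r) = log2(8) = 3.
Scan r = 3..19 and keep those with exactly 3 one-bits:
r=3=11 popcount=2 -> skip
r=4=100 popcount=1 -> skip
r=5=101 popcount=2 -> skip
r=6=110 popcount=2 -> skip
r=7=111 popcount=3 -> KEEP
r=8=1000 popcount=1 -> skip
r=9=1001 popcount=2 -> skip
r=10=1010 popcount=2 -> skip
r=11=1011 popcount=3 -> KEEP
r=12=1100 popcount=2 -> skip
r=13=1101 popcount=3 -> KEEP
r=14=1110 popcount=3 -> KEEP
r=15=1111 popcount=4 -> skip
r=16=10000 popcount=1 -> skip
r=17=10001 popcount=2 -> skip
r=18=10010 popcount=2 -> skip
r=19=10011 popcount=3 -> KEEP
Kept rows: 7 11 13 14 19

Answer: 7 11 13 14 19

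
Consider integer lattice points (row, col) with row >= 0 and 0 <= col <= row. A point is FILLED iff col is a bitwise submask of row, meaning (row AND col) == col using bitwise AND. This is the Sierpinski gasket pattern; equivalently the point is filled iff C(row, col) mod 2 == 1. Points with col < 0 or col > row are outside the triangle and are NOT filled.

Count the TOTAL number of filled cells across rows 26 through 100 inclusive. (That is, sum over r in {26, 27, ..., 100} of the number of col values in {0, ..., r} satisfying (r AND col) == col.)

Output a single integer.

r26=11010 pc3: +8 =8
r27=11011 pc4: +16 =24
r28=11100 pc3: +8 =32
r29=11101 pc4: +16 =48
r30=11110 pc4: +16 =64
r31=11111 pc5: +32 =96
r32=100000 pc1: +2 =98
r33=100001 pc2: +4 =102
r34=100010 pc2: +4 =106
r35=100011 pc3: +8 =114
r36=100100 pc2: +4 =118
r37=100101 pc3: +8 =126
r38=100110 pc3: +8 =134
r39=100111 pc4: +16 =150
r40=101000 pc2: +4 =154
r41=101001 pc3: +8 =162
r42=101010 pc3: +8 =170
r43=101011 pc4: +16 =186
r44=101100 pc3: +8 =194
r45=101101 pc4: +16 =210
r46=101110 pc4: +16 =226
r47=101111 pc5: +32 =258
r48=110000 pc2: +4 =262
r49=110001 pc3: +8 =270
r50=110010 pc3: +8 =278
r51=110011 pc4: +16 =294
r52=110100 pc3: +8 =302
r53=110101 pc4: +16 =318
r54=110110 pc4: +16 =334
r55=110111 pc5: +32 =366
r56=111000 pc3: +8 =374
r57=111001 pc4: +16 =390
r58=111010 pc4: +16 =406
r59=111011 pc5: +32 =438
r60=111100 pc4: +16 =454
r61=111101 pc5: +32 =486
r62=111110 pc5: +32 =518
r63=111111 pc6: +64 =582
r64=1000000 pc1: +2 =584
r65=1000001 pc2: +4 =588
r66=1000010 pc2: +4 =592
r67=1000011 pc3: +8 =600
r68=1000100 pc2: +4 =604
r69=1000101 pc3: +8 =612
r70=1000110 pc3: +8 =620
r71=1000111 pc4: +16 =636
r72=1001000 pc2: +4 =640
r73=1001001 pc3: +8 =648
r74=1001010 pc3: +8 =656
r75=1001011 pc4: +16 =672
r76=1001100 pc3: +8 =680
r77=1001101 pc4: +16 =696
r78=1001110 pc4: +16 =712
r79=1001111 pc5: +32 =744
r80=1010000 pc2: +4 =748
r81=1010001 pc3: +8 =756
r82=1010010 pc3: +8 =764
r83=1010011 pc4: +16 =780
r84=1010100 pc3: +8 =788
r85=1010101 pc4: +16 =804
r86=1010110 pc4: +16 =820
r87=1010111 pc5: +32 =852
r88=1011000 pc3: +8 =860
r89=1011001 pc4: +16 =876
r90=1011010 pc4: +16 =892
r91=1011011 pc5: +32 =924
r92=1011100 pc4: +16 =940
r93=1011101 pc5: +32 =972
r94=1011110 pc5: +32 =1004
r95=1011111 pc6: +64 =1068
r96=1100000 pc2: +4 =1072
r97=1100001 pc3: +8 =1080
r98=1100010 pc3: +8 =1088
r99=1100011 pc4: +16 =1104
r100=1100100 pc3: +8 =1112

Answer: 1112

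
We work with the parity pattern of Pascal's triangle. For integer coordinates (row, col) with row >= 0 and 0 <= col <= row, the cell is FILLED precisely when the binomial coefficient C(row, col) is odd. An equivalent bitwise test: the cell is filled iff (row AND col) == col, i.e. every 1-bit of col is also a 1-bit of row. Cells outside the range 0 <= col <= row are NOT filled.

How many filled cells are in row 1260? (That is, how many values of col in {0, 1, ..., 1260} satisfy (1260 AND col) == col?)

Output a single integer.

Answer: 64

Derivation:
1260 in binary = 10011101100
popcount(1260) = number of 1-bits in 10011101100 = 6
A col c satisfies (1260 AND c) == c iff every set bit of c is also set in 1260; each of the 6 set bits of 1260 can independently be on or off in c.
count = 2^6 = 64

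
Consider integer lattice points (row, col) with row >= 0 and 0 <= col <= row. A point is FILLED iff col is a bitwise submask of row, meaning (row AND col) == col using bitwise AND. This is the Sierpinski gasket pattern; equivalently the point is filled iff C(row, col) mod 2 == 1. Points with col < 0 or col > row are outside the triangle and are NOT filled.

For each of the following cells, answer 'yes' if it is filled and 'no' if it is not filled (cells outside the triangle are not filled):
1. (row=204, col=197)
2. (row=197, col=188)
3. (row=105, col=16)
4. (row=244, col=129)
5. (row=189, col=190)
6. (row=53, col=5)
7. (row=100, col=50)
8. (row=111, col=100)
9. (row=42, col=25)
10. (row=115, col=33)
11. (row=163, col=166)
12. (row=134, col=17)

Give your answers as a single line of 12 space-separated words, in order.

Answer: no no no no no yes no yes no yes no no

Derivation:
(204,197): row=0b11001100, col=0b11000101, row AND col = 0b11000100 = 196; 196 != 197 -> empty
(197,188): row=0b11000101, col=0b10111100, row AND col = 0b10000100 = 132; 132 != 188 -> empty
(105,16): row=0b1101001, col=0b10000, row AND col = 0b0 = 0; 0 != 16 -> empty
(244,129): row=0b11110100, col=0b10000001, row AND col = 0b10000000 = 128; 128 != 129 -> empty
(189,190): col outside [0, 189] -> not filled
(53,5): row=0b110101, col=0b101, row AND col = 0b101 = 5; 5 == 5 -> filled
(100,50): row=0b1100100, col=0b110010, row AND col = 0b100000 = 32; 32 != 50 -> empty
(111,100): row=0b1101111, col=0b1100100, row AND col = 0b1100100 = 100; 100 == 100 -> filled
(42,25): row=0b101010, col=0b11001, row AND col = 0b1000 = 8; 8 != 25 -> empty
(115,33): row=0b1110011, col=0b100001, row AND col = 0b100001 = 33; 33 == 33 -> filled
(163,166): col outside [0, 163] -> not filled
(134,17): row=0b10000110, col=0b10001, row AND col = 0b0 = 0; 0 != 17 -> empty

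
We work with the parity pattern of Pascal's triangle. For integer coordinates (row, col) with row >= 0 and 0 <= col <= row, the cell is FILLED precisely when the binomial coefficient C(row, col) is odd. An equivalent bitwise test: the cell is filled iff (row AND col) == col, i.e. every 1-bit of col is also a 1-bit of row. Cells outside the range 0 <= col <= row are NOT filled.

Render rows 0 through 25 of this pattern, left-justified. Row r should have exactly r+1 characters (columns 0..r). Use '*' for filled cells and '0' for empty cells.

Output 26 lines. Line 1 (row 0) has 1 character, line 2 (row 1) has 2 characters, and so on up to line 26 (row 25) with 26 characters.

Answer: *
**
*0*
****
*000*
**00**
*0*0*0*
********
*0000000*
**000000**
*0*00000*0*
****0000****
*000*000*000*
**00**00**00**
*0*0*0*0*0*0*0*
****************
*000000000000000*
**00000000000000**
*0*0000000000000*0*
****000000000000****
*000*00000000000*000*
**00**0000000000**00**
*0*0*0*000000000*0*0*0*
********00000000********
*0000000*0000000*0000000*
**000000**000000**000000**

Derivation:
r0=0: *
r1=1: **
r2=10: *0*
r3=11: ****
r4=100: *000*
r5=101: **00**
r6=110: *0*0*0*
r7=111: ********
r8=1000: *0000000*
r9=1001: **000000**
r10=1010: *0*00000*0*
r11=1011: ****0000****
r12=1100: *000*000*000*
r13=1101: **00**00**00**
r14=1110: *0*0*0*0*0*0*0*
r15=1111: ****************
r16=10000: *000000000000000*
r17=10001: **00000000000000**
r18=10010: *0*0000000000000*0*
r19=10011: ****000000000000****
r20=10100: *000*00000000000*000*
r21=10101: **00**0000000000**00**
r22=10110: *0*0*0*000000000*0*0*0*
r23=10111: ********00000000********
r24=11000: *0000000*0000000*0000000*
r25=11001: **000000**000000**000000**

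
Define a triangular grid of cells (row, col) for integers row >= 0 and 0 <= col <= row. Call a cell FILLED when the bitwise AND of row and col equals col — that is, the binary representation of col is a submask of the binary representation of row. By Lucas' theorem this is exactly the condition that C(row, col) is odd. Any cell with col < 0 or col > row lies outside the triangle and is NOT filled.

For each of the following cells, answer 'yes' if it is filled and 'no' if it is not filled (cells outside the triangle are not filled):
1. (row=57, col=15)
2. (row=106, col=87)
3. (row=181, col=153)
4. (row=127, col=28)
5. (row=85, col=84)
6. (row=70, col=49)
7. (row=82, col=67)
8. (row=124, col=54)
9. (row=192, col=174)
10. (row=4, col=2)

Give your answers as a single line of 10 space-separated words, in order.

(57,15): row=0b111001, col=0b1111, row AND col = 0b1001 = 9; 9 != 15 -> empty
(106,87): row=0b1101010, col=0b1010111, row AND col = 0b1000010 = 66; 66 != 87 -> empty
(181,153): row=0b10110101, col=0b10011001, row AND col = 0b10010001 = 145; 145 != 153 -> empty
(127,28): row=0b1111111, col=0b11100, row AND col = 0b11100 = 28; 28 == 28 -> filled
(85,84): row=0b1010101, col=0b1010100, row AND col = 0b1010100 = 84; 84 == 84 -> filled
(70,49): row=0b1000110, col=0b110001, row AND col = 0b0 = 0; 0 != 49 -> empty
(82,67): row=0b1010010, col=0b1000011, row AND col = 0b1000010 = 66; 66 != 67 -> empty
(124,54): row=0b1111100, col=0b110110, row AND col = 0b110100 = 52; 52 != 54 -> empty
(192,174): row=0b11000000, col=0b10101110, row AND col = 0b10000000 = 128; 128 != 174 -> empty
(4,2): row=0b100, col=0b10, row AND col = 0b0 = 0; 0 != 2 -> empty

Answer: no no no yes yes no no no no no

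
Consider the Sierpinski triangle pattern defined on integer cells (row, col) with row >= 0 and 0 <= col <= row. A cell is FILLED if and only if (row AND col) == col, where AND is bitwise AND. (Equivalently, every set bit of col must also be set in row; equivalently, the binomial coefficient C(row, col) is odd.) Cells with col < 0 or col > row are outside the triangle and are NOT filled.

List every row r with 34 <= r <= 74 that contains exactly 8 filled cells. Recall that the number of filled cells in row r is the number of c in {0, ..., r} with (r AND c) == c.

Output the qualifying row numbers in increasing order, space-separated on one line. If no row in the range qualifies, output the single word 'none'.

Row r has 2^popcount(r) filled cells, so we need popcount(r) = log2(8) = 3.
Scan r = 34..74 and keep those with exactly 3 one-bits:
r=34=100010 popcount=2 -> skip
r=35=100011 popcount=3 -> KEEP
r=36=100100 popcount=2 -> skip
r=37=100101 popcount=3 -> KEEP
r=38=100110 popcount=3 -> KEEP
r=39=100111 popcount=4 -> skip
r=40=101000 popcount=2 -> skip
r=41=101001 popcount=3 -> KEEP
r=42=101010 popcount=3 -> KEEP
r=43=101011 popcount=4 -> skip
r=44=101100 popcount=3 -> KEEP
r=45=101101 popcount=4 -> skip
r=46=101110 popcount=4 -> skip
r=47=101111 popcount=5 -> skip
r=48=110000 popcount=2 -> skip
r=49=110001 popcount=3 -> KEEP
r=50=110010 popcount=3 -> KEEP
r=51=110011 popcount=4 -> skip
r=52=110100 popcount=3 -> KEEP
r=53=110101 popcount=4 -> skip
r=54=110110 popcount=4 -> skip
r=55=110111 popcount=5 -> skip
r=56=111000 popcount=3 -> KEEP
r=57=111001 popcount=4 -> skip
r=58=111010 popcount=4 -> skip
r=59=111011 popcount=5 -> skip
r=60=111100 popcount=4 -> skip
r=61=111101 popcount=5 -> skip
r=62=111110 popcount=5 -> skip
r=63=111111 popcount=6 -> skip
r=64=1000000 popcount=1 -> skip
r=65=1000001 popcount=2 -> skip
r=66=1000010 popcount=2 -> skip
r=67=1000011 popcount=3 -> KEEP
r=68=1000100 popcount=2 -> skip
r=69=1000101 popcount=3 -> KEEP
r=70=1000110 popcount=3 -> KEEP
r=71=1000111 popcount=4 -> skip
r=72=1001000 popcount=2 -> skip
r=73=1001001 popcount=3 -> KEEP
r=74=1001010 popcount=3 -> KEEP
Kept rows: 35 37 38 41 42 44 49 50 52 56 67 69 70 73 74

Answer: 35 37 38 41 42 44 49 50 52 56 67 69 70 73 74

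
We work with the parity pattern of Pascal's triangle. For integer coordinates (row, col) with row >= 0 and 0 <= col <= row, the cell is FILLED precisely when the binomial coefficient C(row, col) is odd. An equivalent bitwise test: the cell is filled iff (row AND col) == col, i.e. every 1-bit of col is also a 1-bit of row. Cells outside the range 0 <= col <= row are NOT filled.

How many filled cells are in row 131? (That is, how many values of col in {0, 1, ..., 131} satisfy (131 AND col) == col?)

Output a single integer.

Answer: 8

Derivation:
131 in binary = 10000011
popcount(131) = number of 1-bits in 10000011 = 3
A col c satisfies (131 AND c) == c iff every set bit of c is also set in 131; each of the 3 set bits of 131 can independently be on or off in c.
count = 2^3 = 8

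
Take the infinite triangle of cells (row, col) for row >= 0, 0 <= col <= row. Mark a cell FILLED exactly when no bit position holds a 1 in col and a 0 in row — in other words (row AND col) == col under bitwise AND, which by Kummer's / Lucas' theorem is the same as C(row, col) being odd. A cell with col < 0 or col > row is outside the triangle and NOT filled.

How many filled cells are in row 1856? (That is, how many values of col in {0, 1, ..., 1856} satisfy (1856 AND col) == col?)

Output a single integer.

Answer: 16

Derivation:
1856 in binary = 11101000000
popcount(1856) = number of 1-bits in 11101000000 = 4
A col c satisfies (1856 AND c) == c iff every set bit of c is also set in 1856; each of the 4 set bits of 1856 can independently be on or off in c.
count = 2^4 = 16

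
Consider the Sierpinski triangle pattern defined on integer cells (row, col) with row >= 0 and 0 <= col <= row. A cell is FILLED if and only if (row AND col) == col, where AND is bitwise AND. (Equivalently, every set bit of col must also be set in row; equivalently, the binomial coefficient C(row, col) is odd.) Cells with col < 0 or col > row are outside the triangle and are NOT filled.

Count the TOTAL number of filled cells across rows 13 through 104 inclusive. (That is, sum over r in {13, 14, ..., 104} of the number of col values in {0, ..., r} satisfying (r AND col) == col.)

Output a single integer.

r13=1101 pc3: +8 =8
r14=1110 pc3: +8 =16
r15=1111 pc4: +16 =32
r16=10000 pc1: +2 =34
r17=10001 pc2: +4 =38
r18=10010 pc2: +4 =42
r19=10011 pc3: +8 =50
r20=10100 pc2: +4 =54
r21=10101 pc3: +8 =62
r22=10110 pc3: +8 =70
r23=10111 pc4: +16 =86
r24=11000 pc2: +4 =90
r25=11001 pc3: +8 =98
r26=11010 pc3: +8 =106
r27=11011 pc4: +16 =122
r28=11100 pc3: +8 =130
r29=11101 pc4: +16 =146
r30=11110 pc4: +16 =162
r31=11111 pc5: +32 =194
r32=100000 pc1: +2 =196
r33=100001 pc2: +4 =200
r34=100010 pc2: +4 =204
r35=100011 pc3: +8 =212
r36=100100 pc2: +4 =216
r37=100101 pc3: +8 =224
r38=100110 pc3: +8 =232
r39=100111 pc4: +16 =248
r40=101000 pc2: +4 =252
r41=101001 pc3: +8 =260
r42=101010 pc3: +8 =268
r43=101011 pc4: +16 =284
r44=101100 pc3: +8 =292
r45=101101 pc4: +16 =308
r46=101110 pc4: +16 =324
r47=101111 pc5: +32 =356
r48=110000 pc2: +4 =360
r49=110001 pc3: +8 =368
r50=110010 pc3: +8 =376
r51=110011 pc4: +16 =392
r52=110100 pc3: +8 =400
r53=110101 pc4: +16 =416
r54=110110 pc4: +16 =432
r55=110111 pc5: +32 =464
r56=111000 pc3: +8 =472
r57=111001 pc4: +16 =488
r58=111010 pc4: +16 =504
r59=111011 pc5: +32 =536
r60=111100 pc4: +16 =552
r61=111101 pc5: +32 =584
r62=111110 pc5: +32 =616
r63=111111 pc6: +64 =680
r64=1000000 pc1: +2 =682
r65=1000001 pc2: +4 =686
r66=1000010 pc2: +4 =690
r67=1000011 pc3: +8 =698
r68=1000100 pc2: +4 =702
r69=1000101 pc3: +8 =710
r70=1000110 pc3: +8 =718
r71=1000111 pc4: +16 =734
r72=1001000 pc2: +4 =738
r73=1001001 pc3: +8 =746
r74=1001010 pc3: +8 =754
r75=1001011 pc4: +16 =770
r76=1001100 pc3: +8 =778
r77=1001101 pc4: +16 =794
r78=1001110 pc4: +16 =810
r79=1001111 pc5: +32 =842
r80=1010000 pc2: +4 =846
r81=1010001 pc3: +8 =854
r82=1010010 pc3: +8 =862
r83=1010011 pc4: +16 =878
r84=1010100 pc3: +8 =886
r85=1010101 pc4: +16 =902
r86=1010110 pc4: +16 =918
r87=1010111 pc5: +32 =950
r88=1011000 pc3: +8 =958
r89=1011001 pc4: +16 =974
r90=1011010 pc4: +16 =990
r91=1011011 pc5: +32 =1022
r92=1011100 pc4: +16 =1038
r93=1011101 pc5: +32 =1070
r94=1011110 pc5: +32 =1102
r95=1011111 pc6: +64 =1166
r96=1100000 pc2: +4 =1170
r97=1100001 pc3: +8 =1178
r98=1100010 pc3: +8 =1186
r99=1100011 pc4: +16 =1202
r100=1100100 pc3: +8 =1210
r101=1100101 pc4: +16 =1226
r102=1100110 pc4: +16 =1242
r103=1100111 pc5: +32 =1274
r104=1101000 pc3: +8 =1282

Answer: 1282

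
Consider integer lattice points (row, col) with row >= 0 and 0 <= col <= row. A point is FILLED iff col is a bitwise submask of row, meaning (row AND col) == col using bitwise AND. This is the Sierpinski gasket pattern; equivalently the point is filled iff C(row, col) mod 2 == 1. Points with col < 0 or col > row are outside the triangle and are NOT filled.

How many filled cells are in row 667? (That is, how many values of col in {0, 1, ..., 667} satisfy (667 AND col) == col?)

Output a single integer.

667 in binary = 1010011011
popcount(667) = number of 1-bits in 1010011011 = 6
A col c satisfies (667 AND c) == c iff every set bit of c is also set in 667; each of the 6 set bits of 667 can independently be on or off in c.
count = 2^6 = 64

Answer: 64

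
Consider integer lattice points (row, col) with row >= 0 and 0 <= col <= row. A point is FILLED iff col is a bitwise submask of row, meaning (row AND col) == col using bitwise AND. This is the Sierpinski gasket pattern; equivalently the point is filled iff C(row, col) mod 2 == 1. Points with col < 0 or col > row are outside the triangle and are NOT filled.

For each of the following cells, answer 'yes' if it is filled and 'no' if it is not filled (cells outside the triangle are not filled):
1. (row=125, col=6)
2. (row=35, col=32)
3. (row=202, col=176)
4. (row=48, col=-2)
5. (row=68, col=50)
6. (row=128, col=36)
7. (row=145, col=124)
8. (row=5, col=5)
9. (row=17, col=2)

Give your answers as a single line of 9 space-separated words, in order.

Answer: no yes no no no no no yes no

Derivation:
(125,6): row=0b1111101, col=0b110, row AND col = 0b100 = 4; 4 != 6 -> empty
(35,32): row=0b100011, col=0b100000, row AND col = 0b100000 = 32; 32 == 32 -> filled
(202,176): row=0b11001010, col=0b10110000, row AND col = 0b10000000 = 128; 128 != 176 -> empty
(48,-2): col outside [0, 48] -> not filled
(68,50): row=0b1000100, col=0b110010, row AND col = 0b0 = 0; 0 != 50 -> empty
(128,36): row=0b10000000, col=0b100100, row AND col = 0b0 = 0; 0 != 36 -> empty
(145,124): row=0b10010001, col=0b1111100, row AND col = 0b10000 = 16; 16 != 124 -> empty
(5,5): row=0b101, col=0b101, row AND col = 0b101 = 5; 5 == 5 -> filled
(17,2): row=0b10001, col=0b10, row AND col = 0b0 = 0; 0 != 2 -> empty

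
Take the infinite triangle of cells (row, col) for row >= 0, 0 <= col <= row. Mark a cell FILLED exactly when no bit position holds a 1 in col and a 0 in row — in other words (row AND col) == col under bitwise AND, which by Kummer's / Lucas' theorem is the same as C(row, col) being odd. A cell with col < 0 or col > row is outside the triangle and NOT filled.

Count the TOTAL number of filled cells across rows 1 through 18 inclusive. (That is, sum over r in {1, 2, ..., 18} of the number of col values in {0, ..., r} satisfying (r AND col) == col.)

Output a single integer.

r1=1 pc1: +2 =2
r2=10 pc1: +2 =4
r3=11 pc2: +4 =8
r4=100 pc1: +2 =10
r5=101 pc2: +4 =14
r6=110 pc2: +4 =18
r7=111 pc3: +8 =26
r8=1000 pc1: +2 =28
r9=1001 pc2: +4 =32
r10=1010 pc2: +4 =36
r11=1011 pc3: +8 =44
r12=1100 pc2: +4 =48
r13=1101 pc3: +8 =56
r14=1110 pc3: +8 =64
r15=1111 pc4: +16 =80
r16=10000 pc1: +2 =82
r17=10001 pc2: +4 =86
r18=10010 pc2: +4 =90

Answer: 90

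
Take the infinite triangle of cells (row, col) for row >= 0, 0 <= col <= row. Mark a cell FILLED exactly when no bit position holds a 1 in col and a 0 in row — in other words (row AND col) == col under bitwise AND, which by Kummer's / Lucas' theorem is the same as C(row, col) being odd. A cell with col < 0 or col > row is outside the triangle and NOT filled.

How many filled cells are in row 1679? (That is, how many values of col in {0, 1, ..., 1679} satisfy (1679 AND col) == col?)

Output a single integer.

Answer: 128

Derivation:
1679 in binary = 11010001111
popcount(1679) = number of 1-bits in 11010001111 = 7
A col c satisfies (1679 AND c) == c iff every set bit of c is also set in 1679; each of the 7 set bits of 1679 can independently be on or off in c.
count = 2^7 = 128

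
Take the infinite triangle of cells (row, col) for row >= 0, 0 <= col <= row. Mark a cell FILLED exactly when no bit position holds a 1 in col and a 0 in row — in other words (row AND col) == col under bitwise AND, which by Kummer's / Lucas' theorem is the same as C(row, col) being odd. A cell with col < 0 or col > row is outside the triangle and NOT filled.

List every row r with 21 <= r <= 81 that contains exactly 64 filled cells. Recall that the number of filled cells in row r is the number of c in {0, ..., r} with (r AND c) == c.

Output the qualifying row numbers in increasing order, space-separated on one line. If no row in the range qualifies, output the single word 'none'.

Row r has 2^popcount(r) filled cells, so we need popcount(r) = log2(64) = 6.
Scan r = 21..81 and keep those with exactly 6 one-bits:
r=21=10101 popcount=3 -> skip
r=22=10110 popcount=3 -> skip
r=23=10111 popcount=4 -> skip
r=24=11000 popcount=2 -> skip
r=25=11001 popcount=3 -> skip
r=26=11010 popcount=3 -> skip
r=27=11011 popcount=4 -> skip
r=28=11100 popcount=3 -> skip
r=29=11101 popcount=4 -> skip
r=30=11110 popcount=4 -> skip
r=31=11111 popcount=5 -> skip
r=32=100000 popcount=1 -> skip
r=33=100001 popcount=2 -> skip
r=34=100010 popcount=2 -> skip
r=35=100011 popcount=3 -> skip
r=36=100100 popcount=2 -> skip
r=37=100101 popcount=3 -> skip
r=38=100110 popcount=3 -> skip
r=39=100111 popcount=4 -> skip
r=40=101000 popcount=2 -> skip
r=41=101001 popcount=3 -> skip
r=42=101010 popcount=3 -> skip
r=43=101011 popcount=4 -> skip
r=44=101100 popcount=3 -> skip
r=45=101101 popcount=4 -> skip
r=46=101110 popcount=4 -> skip
r=47=101111 popcount=5 -> skip
r=48=110000 popcount=2 -> skip
r=49=110001 popcount=3 -> skip
r=50=110010 popcount=3 -> skip
r=51=110011 popcount=4 -> skip
r=52=110100 popcount=3 -> skip
r=53=110101 popcount=4 -> skip
r=54=110110 popcount=4 -> skip
r=55=110111 popcount=5 -> skip
r=56=111000 popcount=3 -> skip
r=57=111001 popcount=4 -> skip
r=58=111010 popcount=4 -> skip
r=59=111011 popcount=5 -> skip
r=60=111100 popcount=4 -> skip
r=61=111101 popcount=5 -> skip
r=62=111110 popcount=5 -> skip
r=63=111111 popcount=6 -> KEEP
r=64=1000000 popcount=1 -> skip
r=65=1000001 popcount=2 -> skip
r=66=1000010 popcount=2 -> skip
r=67=1000011 popcount=3 -> skip
r=68=1000100 popcount=2 -> skip
r=69=1000101 popcount=3 -> skip
r=70=1000110 popcount=3 -> skip
r=71=1000111 popcount=4 -> skip
r=72=1001000 popcount=2 -> skip
r=73=1001001 popcount=3 -> skip
r=74=1001010 popcount=3 -> skip
r=75=1001011 popcount=4 -> skip
r=76=1001100 popcount=3 -> skip
r=77=1001101 popcount=4 -> skip
r=78=1001110 popcount=4 -> skip
r=79=1001111 popcount=5 -> skip
r=80=1010000 popcount=2 -> skip
r=81=1010001 popcount=3 -> skip
Kept rows: 63

Answer: 63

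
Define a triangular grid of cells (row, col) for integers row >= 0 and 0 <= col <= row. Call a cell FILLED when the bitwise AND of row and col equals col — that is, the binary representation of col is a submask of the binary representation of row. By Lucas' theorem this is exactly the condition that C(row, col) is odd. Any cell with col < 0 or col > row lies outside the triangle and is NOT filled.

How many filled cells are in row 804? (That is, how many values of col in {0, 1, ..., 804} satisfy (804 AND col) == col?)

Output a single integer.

Answer: 16

Derivation:
804 in binary = 1100100100
popcount(804) = number of 1-bits in 1100100100 = 4
A col c satisfies (804 AND c) == c iff every set bit of c is also set in 804; each of the 4 set bits of 804 can independently be on or off in c.
count = 2^4 = 16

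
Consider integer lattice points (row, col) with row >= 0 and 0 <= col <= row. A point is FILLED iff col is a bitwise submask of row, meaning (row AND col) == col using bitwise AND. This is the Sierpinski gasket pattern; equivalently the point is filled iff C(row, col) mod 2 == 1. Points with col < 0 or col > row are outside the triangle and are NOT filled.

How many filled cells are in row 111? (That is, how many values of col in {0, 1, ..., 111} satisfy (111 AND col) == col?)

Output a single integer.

111 in binary = 1101111
popcount(111) = number of 1-bits in 1101111 = 6
A col c satisfies (111 AND c) == c iff every set bit of c is also set in 111; each of the 6 set bits of 111 can independently be on or off in c.
count = 2^6 = 64

Answer: 64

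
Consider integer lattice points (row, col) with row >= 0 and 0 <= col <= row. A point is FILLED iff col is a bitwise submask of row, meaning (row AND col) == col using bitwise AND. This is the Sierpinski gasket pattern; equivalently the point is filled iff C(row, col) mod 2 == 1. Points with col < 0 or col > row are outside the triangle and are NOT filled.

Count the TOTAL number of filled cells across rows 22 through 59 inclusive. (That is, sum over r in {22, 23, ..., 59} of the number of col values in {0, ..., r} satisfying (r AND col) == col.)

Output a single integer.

r22=10110 pc3: +8 =8
r23=10111 pc4: +16 =24
r24=11000 pc2: +4 =28
r25=11001 pc3: +8 =36
r26=11010 pc3: +8 =44
r27=11011 pc4: +16 =60
r28=11100 pc3: +8 =68
r29=11101 pc4: +16 =84
r30=11110 pc4: +16 =100
r31=11111 pc5: +32 =132
r32=100000 pc1: +2 =134
r33=100001 pc2: +4 =138
r34=100010 pc2: +4 =142
r35=100011 pc3: +8 =150
r36=100100 pc2: +4 =154
r37=100101 pc3: +8 =162
r38=100110 pc3: +8 =170
r39=100111 pc4: +16 =186
r40=101000 pc2: +4 =190
r41=101001 pc3: +8 =198
r42=101010 pc3: +8 =206
r43=101011 pc4: +16 =222
r44=101100 pc3: +8 =230
r45=101101 pc4: +16 =246
r46=101110 pc4: +16 =262
r47=101111 pc5: +32 =294
r48=110000 pc2: +4 =298
r49=110001 pc3: +8 =306
r50=110010 pc3: +8 =314
r51=110011 pc4: +16 =330
r52=110100 pc3: +8 =338
r53=110101 pc4: +16 =354
r54=110110 pc4: +16 =370
r55=110111 pc5: +32 =402
r56=111000 pc3: +8 =410
r57=111001 pc4: +16 =426
r58=111010 pc4: +16 =442
r59=111011 pc5: +32 =474

Answer: 474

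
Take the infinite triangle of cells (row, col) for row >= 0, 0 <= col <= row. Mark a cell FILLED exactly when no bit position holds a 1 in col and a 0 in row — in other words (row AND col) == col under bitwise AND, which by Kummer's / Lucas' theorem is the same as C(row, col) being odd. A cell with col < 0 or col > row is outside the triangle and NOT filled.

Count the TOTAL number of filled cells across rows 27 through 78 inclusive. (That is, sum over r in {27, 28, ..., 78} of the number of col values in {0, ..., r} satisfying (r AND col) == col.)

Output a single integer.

Answer: 704

Derivation:
r27=11011 pc4: +16 =16
r28=11100 pc3: +8 =24
r29=11101 pc4: +16 =40
r30=11110 pc4: +16 =56
r31=11111 pc5: +32 =88
r32=100000 pc1: +2 =90
r33=100001 pc2: +4 =94
r34=100010 pc2: +4 =98
r35=100011 pc3: +8 =106
r36=100100 pc2: +4 =110
r37=100101 pc3: +8 =118
r38=100110 pc3: +8 =126
r39=100111 pc4: +16 =142
r40=101000 pc2: +4 =146
r41=101001 pc3: +8 =154
r42=101010 pc3: +8 =162
r43=101011 pc4: +16 =178
r44=101100 pc3: +8 =186
r45=101101 pc4: +16 =202
r46=101110 pc4: +16 =218
r47=101111 pc5: +32 =250
r48=110000 pc2: +4 =254
r49=110001 pc3: +8 =262
r50=110010 pc3: +8 =270
r51=110011 pc4: +16 =286
r52=110100 pc3: +8 =294
r53=110101 pc4: +16 =310
r54=110110 pc4: +16 =326
r55=110111 pc5: +32 =358
r56=111000 pc3: +8 =366
r57=111001 pc4: +16 =382
r58=111010 pc4: +16 =398
r59=111011 pc5: +32 =430
r60=111100 pc4: +16 =446
r61=111101 pc5: +32 =478
r62=111110 pc5: +32 =510
r63=111111 pc6: +64 =574
r64=1000000 pc1: +2 =576
r65=1000001 pc2: +4 =580
r66=1000010 pc2: +4 =584
r67=1000011 pc3: +8 =592
r68=1000100 pc2: +4 =596
r69=1000101 pc3: +8 =604
r70=1000110 pc3: +8 =612
r71=1000111 pc4: +16 =628
r72=1001000 pc2: +4 =632
r73=1001001 pc3: +8 =640
r74=1001010 pc3: +8 =648
r75=1001011 pc4: +16 =664
r76=1001100 pc3: +8 =672
r77=1001101 pc4: +16 =688
r78=1001110 pc4: +16 =704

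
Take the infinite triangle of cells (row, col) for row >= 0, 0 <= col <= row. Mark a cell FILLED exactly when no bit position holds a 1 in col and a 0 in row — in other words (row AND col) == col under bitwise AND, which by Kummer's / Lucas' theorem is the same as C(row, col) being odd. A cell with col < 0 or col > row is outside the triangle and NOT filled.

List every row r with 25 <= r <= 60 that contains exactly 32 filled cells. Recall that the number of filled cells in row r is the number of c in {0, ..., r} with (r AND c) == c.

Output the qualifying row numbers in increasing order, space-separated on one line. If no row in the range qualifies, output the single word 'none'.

Row r has 2^popcount(r) filled cells, so we need popcount(r) = log2(32) = 5.
Scan r = 25..60 and keep those with exactly 5 one-bits:
r=25=11001 popcount=3 -> skip
r=26=11010 popcount=3 -> skip
r=27=11011 popcount=4 -> skip
r=28=11100 popcount=3 -> skip
r=29=11101 popcount=4 -> skip
r=30=11110 popcount=4 -> skip
r=31=11111 popcount=5 -> KEEP
r=32=100000 popcount=1 -> skip
r=33=100001 popcount=2 -> skip
r=34=100010 popcount=2 -> skip
r=35=100011 popcount=3 -> skip
r=36=100100 popcount=2 -> skip
r=37=100101 popcount=3 -> skip
r=38=100110 popcount=3 -> skip
r=39=100111 popcount=4 -> skip
r=40=101000 popcount=2 -> skip
r=41=101001 popcount=3 -> skip
r=42=101010 popcount=3 -> skip
r=43=101011 popcount=4 -> skip
r=44=101100 popcount=3 -> skip
r=45=101101 popcount=4 -> skip
r=46=101110 popcount=4 -> skip
r=47=101111 popcount=5 -> KEEP
r=48=110000 popcount=2 -> skip
r=49=110001 popcount=3 -> skip
r=50=110010 popcount=3 -> skip
r=51=110011 popcount=4 -> skip
r=52=110100 popcount=3 -> skip
r=53=110101 popcount=4 -> skip
r=54=110110 popcount=4 -> skip
r=55=110111 popcount=5 -> KEEP
r=56=111000 popcount=3 -> skip
r=57=111001 popcount=4 -> skip
r=58=111010 popcount=4 -> skip
r=59=111011 popcount=5 -> KEEP
r=60=111100 popcount=4 -> skip
Kept rows: 31 47 55 59

Answer: 31 47 55 59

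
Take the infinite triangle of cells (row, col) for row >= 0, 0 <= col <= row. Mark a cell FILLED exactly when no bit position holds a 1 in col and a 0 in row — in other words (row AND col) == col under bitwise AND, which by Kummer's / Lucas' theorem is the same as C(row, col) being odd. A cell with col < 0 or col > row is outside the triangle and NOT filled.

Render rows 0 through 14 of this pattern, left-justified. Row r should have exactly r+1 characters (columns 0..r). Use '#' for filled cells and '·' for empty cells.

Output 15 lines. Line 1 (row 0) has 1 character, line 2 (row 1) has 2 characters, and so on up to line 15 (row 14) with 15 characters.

r0=0: #
r1=1: ##
r2=10: #·#
r3=11: ####
r4=100: #···#
r5=101: ##··##
r6=110: #·#·#·#
r7=111: ########
r8=1000: #·······#
r9=1001: ##······##
r10=1010: #·#·····#·#
r11=1011: ####····####
r12=1100: #···#···#···#
r13=1101: ##··##··##··##
r14=1110: #·#·#·#·#·#·#·#

Answer: #
##
#·#
####
#···#
##··##
#·#·#·#
########
#·······#
##······##
#·#·····#·#
####····####
#···#···#···#
##··##··##··##
#·#·#·#·#·#·#·#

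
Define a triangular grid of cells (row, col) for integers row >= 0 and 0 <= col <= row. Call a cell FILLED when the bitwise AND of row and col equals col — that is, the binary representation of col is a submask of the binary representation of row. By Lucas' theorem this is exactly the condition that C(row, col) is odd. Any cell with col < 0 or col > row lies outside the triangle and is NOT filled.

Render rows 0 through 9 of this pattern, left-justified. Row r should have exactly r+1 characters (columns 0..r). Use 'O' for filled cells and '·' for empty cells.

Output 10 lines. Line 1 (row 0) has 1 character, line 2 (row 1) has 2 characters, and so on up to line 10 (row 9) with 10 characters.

Answer: O
OO
O·O
OOOO
O···O
OO··OO
O·O·O·O
OOOOOOOO
O·······O
OO······OO

Derivation:
r0=0: O
r1=1: OO
r2=10: O·O
r3=11: OOOO
r4=100: O···O
r5=101: OO··OO
r6=110: O·O·O·O
r7=111: OOOOOOOO
r8=1000: O·······O
r9=1001: OO······OO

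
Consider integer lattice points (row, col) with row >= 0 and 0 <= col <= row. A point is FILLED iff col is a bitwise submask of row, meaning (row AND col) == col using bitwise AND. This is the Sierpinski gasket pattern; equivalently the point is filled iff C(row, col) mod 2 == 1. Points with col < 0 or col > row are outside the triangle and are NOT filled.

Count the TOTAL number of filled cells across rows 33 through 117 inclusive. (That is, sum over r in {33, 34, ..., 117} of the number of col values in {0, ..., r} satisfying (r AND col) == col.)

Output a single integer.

Answer: 1414

Derivation:
r33=100001 pc2: +4 =4
r34=100010 pc2: +4 =8
r35=100011 pc3: +8 =16
r36=100100 pc2: +4 =20
r37=100101 pc3: +8 =28
r38=100110 pc3: +8 =36
r39=100111 pc4: +16 =52
r40=101000 pc2: +4 =56
r41=101001 pc3: +8 =64
r42=101010 pc3: +8 =72
r43=101011 pc4: +16 =88
r44=101100 pc3: +8 =96
r45=101101 pc4: +16 =112
r46=101110 pc4: +16 =128
r47=101111 pc5: +32 =160
r48=110000 pc2: +4 =164
r49=110001 pc3: +8 =172
r50=110010 pc3: +8 =180
r51=110011 pc4: +16 =196
r52=110100 pc3: +8 =204
r53=110101 pc4: +16 =220
r54=110110 pc4: +16 =236
r55=110111 pc5: +32 =268
r56=111000 pc3: +8 =276
r57=111001 pc4: +16 =292
r58=111010 pc4: +16 =308
r59=111011 pc5: +32 =340
r60=111100 pc4: +16 =356
r61=111101 pc5: +32 =388
r62=111110 pc5: +32 =420
r63=111111 pc6: +64 =484
r64=1000000 pc1: +2 =486
r65=1000001 pc2: +4 =490
r66=1000010 pc2: +4 =494
r67=1000011 pc3: +8 =502
r68=1000100 pc2: +4 =506
r69=1000101 pc3: +8 =514
r70=1000110 pc3: +8 =522
r71=1000111 pc4: +16 =538
r72=1001000 pc2: +4 =542
r73=1001001 pc3: +8 =550
r74=1001010 pc3: +8 =558
r75=1001011 pc4: +16 =574
r76=1001100 pc3: +8 =582
r77=1001101 pc4: +16 =598
r78=1001110 pc4: +16 =614
r79=1001111 pc5: +32 =646
r80=1010000 pc2: +4 =650
r81=1010001 pc3: +8 =658
r82=1010010 pc3: +8 =666
r83=1010011 pc4: +16 =682
r84=1010100 pc3: +8 =690
r85=1010101 pc4: +16 =706
r86=1010110 pc4: +16 =722
r87=1010111 pc5: +32 =754
r88=1011000 pc3: +8 =762
r89=1011001 pc4: +16 =778
r90=1011010 pc4: +16 =794
r91=1011011 pc5: +32 =826
r92=1011100 pc4: +16 =842
r93=1011101 pc5: +32 =874
r94=1011110 pc5: +32 =906
r95=1011111 pc6: +64 =970
r96=1100000 pc2: +4 =974
r97=1100001 pc3: +8 =982
r98=1100010 pc3: +8 =990
r99=1100011 pc4: +16 =1006
r100=1100100 pc3: +8 =1014
r101=1100101 pc4: +16 =1030
r102=1100110 pc4: +16 =1046
r103=1100111 pc5: +32 =1078
r104=1101000 pc3: +8 =1086
r105=1101001 pc4: +16 =1102
r106=1101010 pc4: +16 =1118
r107=1101011 pc5: +32 =1150
r108=1101100 pc4: +16 =1166
r109=1101101 pc5: +32 =1198
r110=1101110 pc5: +32 =1230
r111=1101111 pc6: +64 =1294
r112=1110000 pc3: +8 =1302
r113=1110001 pc4: +16 =1318
r114=1110010 pc4: +16 =1334
r115=1110011 pc5: +32 =1366
r116=1110100 pc4: +16 =1382
r117=1110101 pc5: +32 =1414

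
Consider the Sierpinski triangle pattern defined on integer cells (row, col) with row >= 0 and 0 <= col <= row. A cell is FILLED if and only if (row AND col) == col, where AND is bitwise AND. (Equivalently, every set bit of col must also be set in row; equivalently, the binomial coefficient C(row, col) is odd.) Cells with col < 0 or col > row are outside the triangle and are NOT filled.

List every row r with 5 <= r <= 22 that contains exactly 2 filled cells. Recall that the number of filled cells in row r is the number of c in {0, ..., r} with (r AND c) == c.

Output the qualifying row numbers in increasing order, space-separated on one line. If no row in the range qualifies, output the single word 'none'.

Answer: 8 16

Derivation:
Row r has 2^popcount(r) filled cells, so we need popcount(r) = log2(2) = 1.
Scan r = 5..22 and keep those with exactly 1 one-bits:
r=5=101 popcount=2 -> skip
r=6=110 popcount=2 -> skip
r=7=111 popcount=3 -> skip
r=8=1000 popcount=1 -> KEEP
r=9=1001 popcount=2 -> skip
r=10=1010 popcount=2 -> skip
r=11=1011 popcount=3 -> skip
r=12=1100 popcount=2 -> skip
r=13=1101 popcount=3 -> skip
r=14=1110 popcount=3 -> skip
r=15=1111 popcount=4 -> skip
r=16=10000 popcount=1 -> KEEP
r=17=10001 popcount=2 -> skip
r=18=10010 popcount=2 -> skip
r=19=10011 popcount=3 -> skip
r=20=10100 popcount=2 -> skip
r=21=10101 popcount=3 -> skip
r=22=10110 popcount=3 -> skip
Kept rows: 8 16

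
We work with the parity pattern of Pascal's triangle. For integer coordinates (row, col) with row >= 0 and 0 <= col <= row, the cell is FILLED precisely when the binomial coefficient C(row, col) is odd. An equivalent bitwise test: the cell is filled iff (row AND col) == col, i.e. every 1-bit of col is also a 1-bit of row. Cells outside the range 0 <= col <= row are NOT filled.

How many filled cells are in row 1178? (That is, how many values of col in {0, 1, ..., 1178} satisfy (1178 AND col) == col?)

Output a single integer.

1178 in binary = 10010011010
popcount(1178) = number of 1-bits in 10010011010 = 5
A col c satisfies (1178 AND c) == c iff every set bit of c is also set in 1178; each of the 5 set bits of 1178 can independently be on or off in c.
count = 2^5 = 32

Answer: 32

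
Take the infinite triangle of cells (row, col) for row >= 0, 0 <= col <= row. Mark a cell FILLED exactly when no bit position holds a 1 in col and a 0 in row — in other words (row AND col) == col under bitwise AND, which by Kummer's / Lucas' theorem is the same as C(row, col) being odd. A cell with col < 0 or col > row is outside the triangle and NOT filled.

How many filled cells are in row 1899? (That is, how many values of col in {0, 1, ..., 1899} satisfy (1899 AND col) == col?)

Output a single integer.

Answer: 256

Derivation:
1899 in binary = 11101101011
popcount(1899) = number of 1-bits in 11101101011 = 8
A col c satisfies (1899 AND c) == c iff every set bit of c is also set in 1899; each of the 8 set bits of 1899 can independently be on or off in c.
count = 2^8 = 256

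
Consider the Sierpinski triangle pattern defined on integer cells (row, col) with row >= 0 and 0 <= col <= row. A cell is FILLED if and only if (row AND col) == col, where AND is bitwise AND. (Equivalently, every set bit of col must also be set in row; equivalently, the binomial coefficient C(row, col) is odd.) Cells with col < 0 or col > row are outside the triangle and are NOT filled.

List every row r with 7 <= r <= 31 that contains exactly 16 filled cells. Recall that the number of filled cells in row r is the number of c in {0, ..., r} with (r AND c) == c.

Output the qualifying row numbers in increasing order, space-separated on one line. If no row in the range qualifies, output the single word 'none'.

Row r has 2^popcount(r) filled cells, so we need popcount(r) = log2(16) = 4.
Scan r = 7..31 and keep those with exactly 4 one-bits:
r=7=111 popcount=3 -> skip
r=8=1000 popcount=1 -> skip
r=9=1001 popcount=2 -> skip
r=10=1010 popcount=2 -> skip
r=11=1011 popcount=3 -> skip
r=12=1100 popcount=2 -> skip
r=13=1101 popcount=3 -> skip
r=14=1110 popcount=3 -> skip
r=15=1111 popcount=4 -> KEEP
r=16=10000 popcount=1 -> skip
r=17=10001 popcount=2 -> skip
r=18=10010 popcount=2 -> skip
r=19=10011 popcount=3 -> skip
r=20=10100 popcount=2 -> skip
r=21=10101 popcount=3 -> skip
r=22=10110 popcount=3 -> skip
r=23=10111 popcount=4 -> KEEP
r=24=11000 popcount=2 -> skip
r=25=11001 popcount=3 -> skip
r=26=11010 popcount=3 -> skip
r=27=11011 popcount=4 -> KEEP
r=28=11100 popcount=3 -> skip
r=29=11101 popcount=4 -> KEEP
r=30=11110 popcount=4 -> KEEP
r=31=11111 popcount=5 -> skip
Kept rows: 15 23 27 29 30

Answer: 15 23 27 29 30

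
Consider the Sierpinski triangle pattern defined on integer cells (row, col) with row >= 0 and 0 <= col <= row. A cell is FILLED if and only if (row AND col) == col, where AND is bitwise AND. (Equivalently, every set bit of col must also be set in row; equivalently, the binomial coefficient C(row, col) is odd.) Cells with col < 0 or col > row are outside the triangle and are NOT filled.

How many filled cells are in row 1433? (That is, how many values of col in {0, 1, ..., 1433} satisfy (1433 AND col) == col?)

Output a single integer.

Answer: 64

Derivation:
1433 in binary = 10110011001
popcount(1433) = number of 1-bits in 10110011001 = 6
A col c satisfies (1433 AND c) == c iff every set bit of c is also set in 1433; each of the 6 set bits of 1433 can independently be on or off in c.
count = 2^6 = 64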